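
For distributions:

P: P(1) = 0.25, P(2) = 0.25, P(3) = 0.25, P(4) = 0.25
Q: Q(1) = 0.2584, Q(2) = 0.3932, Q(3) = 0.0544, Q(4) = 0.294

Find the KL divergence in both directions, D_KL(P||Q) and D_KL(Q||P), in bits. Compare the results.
D_KL(P||Q) = 0.3163 bits, D_KL(Q||P) = 0.2183 bits. D_KL(P||Q) is larger than D_KL(Q||P) by 0.0980 bits; the two directions differ.

D_KL(P||Q) = Σ P(x) log₂(P(x)/Q(x))

Computing term by term:
  P(1)·log₂(P(1)/Q(1)) = 0.25·log₂(0.25/0.2584) = -0.01192
  P(2)·log₂(P(2)/Q(2)) = 0.25·log₂(0.25/0.3932) = -0.16333
  P(3)·log₂(P(3)/Q(3)) = 0.25·log₂(0.25/0.0544) = 0.55006
  P(4)·log₂(P(4)/Q(4)) = 0.25·log₂(0.25/0.294) = -0.05847

D_KL(P||Q) = -0.01192 - 0.16333 + 0.55006 - 0.05847 = 0.31634 ≈ 0.3163 bits

D_KL(Q||P) = Σ Q(x) log₂(Q(x)/P(x))

Computing term by term:
  Q(1)·log₂(Q(1)/P(1)) = 0.2584·log₂(0.2584/0.25) = 0.01232
  Q(2)·log₂(Q(2)/P(2)) = 0.3932·log₂(0.3932/0.25) = 0.25689
  Q(3)·log₂(Q(3)/P(3)) = 0.0544·log₂(0.0544/0.25) = -0.11969
  Q(4)·log₂(Q(4)/P(4)) = 0.294·log₂(0.294/0.25) = 0.06876

D_KL(Q||P) = 0.01232 + 0.25689 - 0.11969 + 0.06876 = 0.21828 ≈ 0.2183 bits

These are NOT equal (difference: 0.0980 bits). KL divergence is asymmetric: D_KL(P||Q) ≠ D_KL(Q||P) in general.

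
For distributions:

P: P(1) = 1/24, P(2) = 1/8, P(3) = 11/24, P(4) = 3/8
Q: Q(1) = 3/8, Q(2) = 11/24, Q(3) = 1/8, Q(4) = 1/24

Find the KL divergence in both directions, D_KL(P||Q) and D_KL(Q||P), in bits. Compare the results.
D_KL(P||Q) = 1.6815 bits, D_KL(Q||P) = 1.6815 bits. The two directions give exactly the same value for this pair.

D_KL(P||Q) = Σ P(x) log₂(P(x)/Q(x))

Computing term by term:
  P(1)·log₂(P(1)/Q(1)) = (1/24)·log₂((1/24)/(3/8)) = -0.13208
  P(2)·log₂(P(2)/Q(2)) = (1/8)·log₂((1/8)/(11/24)) = -0.23431
  P(3)·log₂(P(3)/Q(3)) = (11/24)·log₂((11/24)/(1/8)) = 0.85913
  P(4)·log₂(P(4)/Q(4)) = (3/8)·log₂((3/8)/(1/24)) = 1.18872

D_KL(P||Q) = -0.13208 - 0.23431 + 0.85913 + 1.18872 = 1.68146 ≈ 1.6815 bits

D_KL(Q||P) = Σ Q(x) log₂(Q(x)/P(x))

Computing term by term:
  Q(1)·log₂(Q(1)/P(1)) = (3/8)·log₂((3/8)/(1/24)) = 1.18872
  Q(2)·log₂(Q(2)/P(2)) = (11/24)·log₂((11/24)/(1/8)) = 0.85913
  Q(3)·log₂(Q(3)/P(3)) = (1/8)·log₂((1/8)/(11/24)) = -0.23431
  Q(4)·log₂(Q(4)/P(4)) = (1/24)·log₂((1/24)/(3/8)) = -0.13208

D_KL(Q||P) = 1.18872 + 0.85913 - 0.23431 - 0.13208 = 1.68146 ≈ 1.6815 bits

These ARE equal here. Q is P with outcomes relabeled (Q(1) = P(4), Q(2) = P(3), Q(3) = P(2), Q(4) = P(1)) by a relabeling that is its own inverse, so the two sums contain exactly the same terms in a different order. This is a special case — KL divergence is not symmetric in general: D_KL(P||Q) ≠ D_KL(Q||P) for most P, Q.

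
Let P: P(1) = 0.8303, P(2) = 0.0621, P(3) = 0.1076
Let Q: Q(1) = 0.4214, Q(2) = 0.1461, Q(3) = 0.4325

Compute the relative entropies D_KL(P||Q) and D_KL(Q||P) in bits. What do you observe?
D_KL(P||Q) = 0.5198 bits, D_KL(Q||P) = 0.6361 bits. The two directions give different values (D_KL(Q||P) exceeds D_KL(P||Q) by 0.1163 bits): KL divergence is asymmetric.

D_KL(P||Q) = Σ P(x) log₂(P(x)/Q(x))

Computing term by term:
  P(1)·log₂(P(1)/Q(1)) = 0.8303·log₂(0.8303/0.4214) = 0.81240
  P(2)·log₂(P(2)/Q(2)) = 0.0621·log₂(0.0621/0.1461) = -0.07665
  P(3)·log₂(P(3)/Q(3)) = 0.1076·log₂(0.1076/0.4325) = -0.21596

D_KL(P||Q) = 0.81240 - 0.07665 - 0.21596 = 0.51979 ≈ 0.5198 bits

D_KL(Q||P) = Σ Q(x) log₂(Q(x)/P(x))

Computing term by term:
  Q(1)·log₂(Q(1)/P(1)) = 0.4214·log₂(0.4214/0.8303) = -0.41232
  Q(2)·log₂(Q(2)/P(2)) = 0.1461·log₂(0.1461/0.0621) = 0.18033
  Q(3)·log₂(Q(3)/P(3)) = 0.4325·log₂(0.4325/0.1076) = 0.86804

D_KL(Q||P) = -0.41232 + 0.18033 + 0.86804 = 0.63605 ≈ 0.6361 bits

These are NOT equal (difference: 0.1163 bits). KL divergence is asymmetric: D_KL(P||Q) ≠ D_KL(Q||P) in general.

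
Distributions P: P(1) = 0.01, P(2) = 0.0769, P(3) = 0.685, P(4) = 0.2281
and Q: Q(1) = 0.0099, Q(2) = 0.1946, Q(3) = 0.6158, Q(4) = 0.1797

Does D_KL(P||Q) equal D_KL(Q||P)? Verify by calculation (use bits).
D_KL(P||Q) = 0.0809 bits, D_KL(Q||P) = 0.1041 bits. No — D_KL(P||Q) ≠ D_KL(Q||P) for this pair.

D_KL(P||Q) = Σ P(x) log₂(P(x)/Q(x))

Computing term by term:
  P(1)·log₂(P(1)/Q(1)) = 0.01·log₂(0.01/0.0099) = 0.00014
  P(2)·log₂(P(2)/Q(2)) = 0.0769·log₂(0.0769/0.1946) = -0.10300
  P(3)·log₂(P(3)/Q(3)) = 0.685·log₂(0.685/0.6158) = 0.10524
  P(4)·log₂(P(4)/Q(4)) = 0.2281·log₂(0.2281/0.1797) = 0.07848

D_KL(P||Q) = 0.00014 - 0.10300 + 0.10524 + 0.07848 = 0.08086 ≈ 0.0809 bits

D_KL(Q||P) = Σ Q(x) log₂(Q(x)/P(x))

Computing term by term:
  Q(1)·log₂(Q(1)/P(1)) = 0.0099·log₂(0.0099/0.01) = -0.00014
  Q(2)·log₂(Q(2)/P(2)) = 0.1946·log₂(0.1946/0.0769) = 0.26066
  Q(3)·log₂(Q(3)/P(3)) = 0.6158·log₂(0.6158/0.685) = -0.09461
  Q(4)·log₂(Q(4)/P(4)) = 0.1797·log₂(0.1797/0.2281) = -0.06183

D_KL(Q||P) = -0.00014 + 0.26066 - 0.09461 - 0.06183 = 0.10408 ≈ 0.1041 bits

These are NOT equal (difference: 0.0232 bits). KL divergence is asymmetric: D_KL(P||Q) ≠ D_KL(Q||P) in general.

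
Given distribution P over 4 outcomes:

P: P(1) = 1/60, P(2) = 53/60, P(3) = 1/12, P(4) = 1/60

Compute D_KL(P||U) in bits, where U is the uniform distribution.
1.3463 bits

U(i) = 1/4 for all i

D_KL(P||U) = Σ P(x) log₂(P(x) / (1/4))
           = Σ P(x) log₂(P(x)) + log₂(4)
           = log₂(4) - H(P)

H(P) = -Σ P(x) log₂(P(x)):
  -P(1)·log₂(P(1)) = -(1/60)·log₂(1/60) = 0.09845
  -P(2)·log₂(P(2)) = -(53/60)·log₂(53/60) = 0.15809
  -P(3)·log₂(P(3)) = -(1/12)·log₂(1/12) = 0.29875
  -P(4)·log₂(P(4)) = -(1/60)·log₂(1/60) = 0.09845
H(P) = 0.09845 + 0.15809 + 0.29875 + 0.09845 = 0.65374 bits

log₂(4) = 2.00000 bits

D_KL(P||U) = 2.00000 - 0.65374 = 1.34626 ≈ 1.3463 bits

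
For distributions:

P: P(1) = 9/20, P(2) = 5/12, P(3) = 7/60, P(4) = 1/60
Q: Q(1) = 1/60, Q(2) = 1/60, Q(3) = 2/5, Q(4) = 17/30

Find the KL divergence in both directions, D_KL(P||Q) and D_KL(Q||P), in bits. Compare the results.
D_KL(P||Q) = 3.7825 bits, D_KL(Q||P) = 3.4373 bits. D_KL(P||Q) is larger than D_KL(Q||P) by 0.3452 bits; the two directions differ.

D_KL(P||Q) = Σ P(x) log₂(P(x)/Q(x))

Computing term by term:
  P(1)·log₂(P(1)/Q(1)) = (9/20)·log₂((9/20)/(1/60)) = 2.13970
  P(2)·log₂(P(2)/Q(2)) = (5/12)·log₂((5/12)/(1/60)) = 1.93494
  P(3)·log₂(P(3)/Q(3)) = (7/60)·log₂((7/60)/(2/5)) = -0.20739
  P(4)·log₂(P(4)/Q(4)) = (1/60)·log₂((1/60)/(17/30)) = -0.08479

D_KL(P||Q) = 2.13970 + 1.93494 - 0.20739 - 0.08479 = 3.78246 ≈ 3.7825 bits

D_KL(Q||P) = Σ Q(x) log₂(Q(x)/P(x))

Computing term by term:
  Q(1)·log₂(Q(1)/P(1)) = (1/60)·log₂((1/60)/(9/20)) = -0.07925
  Q(2)·log₂(Q(2)/P(2)) = (1/60)·log₂((1/60)/(5/12)) = -0.07740
  Q(3)·log₂(Q(3)/P(3)) = (2/5)·log₂((2/5)/(7/60)) = 0.71104
  Q(4)·log₂(Q(4)/P(4)) = (17/30)·log₂((17/30)/(1/60)) = 2.88290

D_KL(Q||P) = -0.07925 - 0.07740 + 0.71104 + 2.88290 = 3.43729 ≈ 3.4373 bits

These are NOT equal (difference: 0.3452 bits). KL divergence is asymmetric: D_KL(P||Q) ≠ D_KL(Q||P) in general.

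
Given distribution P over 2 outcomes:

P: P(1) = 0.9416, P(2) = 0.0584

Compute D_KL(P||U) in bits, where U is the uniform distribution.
0.6789 bits

U(i) = 1/2 for all i

D_KL(P||U) = Σ P(x) log₂(P(x) / (1/2))
           = Σ P(x) log₂(P(x)) + log₂(2)
           = log₂(2) - H(P)

H(P) = -Σ P(x) log₂(P(x)):
  -P(1)·log₂(P(1)) = -(0.9416)·log₂(0.9416) = 0.08174
  -P(2)·log₂(P(2)) = -(0.0584)·log₂(0.0584) = 0.23932
H(P) = 0.08174 + 0.23932 = 0.32106 bits

log₂(2) = 1.00000 bits

D_KL(P||U) = 1.00000 - 0.32106 = 0.67894 ≈ 0.6789 bits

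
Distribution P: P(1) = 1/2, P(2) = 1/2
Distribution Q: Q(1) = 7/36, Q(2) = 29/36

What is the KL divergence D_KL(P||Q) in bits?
0.3373 bits

D_KL(P||Q) = Σ P(x) log₂(P(x)/Q(x))

Computing term by term:
  P(1)·log₂(P(1)/Q(1)) = (1/2)·log₂((1/2)/(7/36)) = 0.68129
  P(2)·log₂(P(2)/Q(2)) = (1/2)·log₂((1/2)/(29/36)) = -0.34403

D_KL(P||Q) = 0.68129 - 0.34403 = 0.33726 ≈ 0.3373 bits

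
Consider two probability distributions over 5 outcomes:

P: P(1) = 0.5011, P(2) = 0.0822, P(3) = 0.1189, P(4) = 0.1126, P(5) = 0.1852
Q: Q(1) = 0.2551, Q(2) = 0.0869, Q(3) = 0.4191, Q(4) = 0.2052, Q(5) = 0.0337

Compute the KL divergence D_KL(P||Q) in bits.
0.6232 bits

D_KL(P||Q) = Σ P(x) log₂(P(x)/Q(x))

Computing term by term:
  P(1)·log₂(P(1)/Q(1)) = 0.5011·log₂(0.5011/0.2551) = 0.48809
  P(2)·log₂(P(2)/Q(2)) = 0.0822·log₂(0.0822/0.0869) = -0.00659
  P(3)·log₂(P(3)/Q(3)) = 0.1189·log₂(0.1189/0.4191) = -0.21611
  P(4)·log₂(P(4)/Q(4)) = 0.1126·log₂(0.1126/0.2052) = -0.09749
  P(5)·log₂(P(5)/Q(5)) = 0.1852·log₂(0.1852/0.0337) = 0.45527

D_KL(P||Q) = 0.48809 - 0.00659 - 0.21611 - 0.09749 + 0.45527 = 0.62317 ≈ 0.6232 bits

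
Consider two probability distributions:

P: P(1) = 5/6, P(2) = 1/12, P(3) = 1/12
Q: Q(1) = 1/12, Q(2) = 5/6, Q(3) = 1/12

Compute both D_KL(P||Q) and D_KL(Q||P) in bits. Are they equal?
D_KL(P||Q) = 2.4914 bits, D_KL(Q||P) = 2.4914 bits. Yes, in this case they are equal (although KL divergence is not symmetric in general).

D_KL(P||Q) = Σ P(x) log₂(P(x)/Q(x))

Computing term by term:
  P(1)·log₂(P(1)/Q(1)) = (5/6)·log₂((5/6)/(1/12)) = 2.76827
  P(2)·log₂(P(2)/Q(2)) = (1/12)·log₂((1/12)/(5/6)) = -0.27683
  P(3)·log₂(P(3)/Q(3)) = (1/12)·log₂((1/12)/(1/12)) = 0.00000

D_KL(P||Q) = 2.76827 - 0.27683 + 0.00000 = 2.49144 ≈ 2.4914 bits

D_KL(Q||P) = Σ Q(x) log₂(Q(x)/P(x))

Computing term by term:
  Q(1)·log₂(Q(1)/P(1)) = (1/12)·log₂((1/12)/(5/6)) = -0.27683
  Q(2)·log₂(Q(2)/P(2)) = (5/6)·log₂((5/6)/(1/12)) = 2.76827
  Q(3)·log₂(Q(3)/P(3)) = (1/12)·log₂((1/12)/(1/12)) = 0.00000

D_KL(Q||P) = -0.27683 + 2.76827 + 0.00000 = 2.49144 ≈ 2.4914 bits

These ARE equal here. Q is P with outcomes relabeled (Q(1) = P(2), Q(2) = P(1)) by a relabeling that is its own inverse, so the two sums contain exactly the same terms in a different order. This is a special case — KL divergence is not symmetric in general: D_KL(P||Q) ≠ D_KL(Q||P) for most P, Q.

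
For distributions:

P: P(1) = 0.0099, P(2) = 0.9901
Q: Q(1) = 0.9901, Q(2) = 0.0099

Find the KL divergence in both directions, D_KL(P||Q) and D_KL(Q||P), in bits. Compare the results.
D_KL(P||Q) = 6.5125 bits, D_KL(Q||P) = 6.5125 bits. The two directions give exactly the same value for this pair.

D_KL(P||Q) = Σ P(x) log₂(P(x)/Q(x))

Computing term by term:
  P(1)·log₂(P(1)/Q(1)) = 0.0099·log₂(0.0099/0.9901) = -0.06578
  P(2)·log₂(P(2)/Q(2)) = 0.9901·log₂(0.9901/0.0099) = 6.57823

D_KL(P||Q) = -0.06578 + 6.57823 = 6.51245 ≈ 6.5125 bits

D_KL(Q||P) = Σ Q(x) log₂(Q(x)/P(x))

Computing term by term:
  Q(1)·log₂(Q(1)/P(1)) = 0.9901·log₂(0.9901/0.0099) = 6.57823
  Q(2)·log₂(Q(2)/P(2)) = 0.0099·log₂(0.0099/0.9901) = -0.06578

D_KL(Q||P) = 6.57823 - 0.06578 = 6.51245 ≈ 6.5125 bits

These ARE equal here. Q is P with outcomes relabeled (Q(1) = P(2), Q(2) = P(1)) by a relabeling that is its own inverse, so the two sums contain exactly the same terms in a different order. This is a special case — KL divergence is not symmetric in general: D_KL(P||Q) ≠ D_KL(Q||P) for most P, Q.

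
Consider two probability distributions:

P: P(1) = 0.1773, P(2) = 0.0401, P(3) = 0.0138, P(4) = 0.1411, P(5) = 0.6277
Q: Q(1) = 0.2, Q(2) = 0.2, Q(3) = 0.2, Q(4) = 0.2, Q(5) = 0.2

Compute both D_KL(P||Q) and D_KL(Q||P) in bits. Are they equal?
D_KL(P||Q) = 0.7877 bits, D_KL(Q||P) = 1.0405 bits. No, they are not equal.

D_KL(P||Q) = Σ P(x) log₂(P(x)/Q(x))

Computing term by term:
  P(1)·log₂(P(1)/Q(1)) = 0.1773·log₂(0.1773/0.2) = -0.03082
  P(2)·log₂(P(2)/Q(2)) = 0.0401·log₂(0.0401/0.2) = -0.09296
  P(3)·log₂(P(3)/Q(3)) = 0.0138·log₂(0.0138/0.2) = -0.05323
  P(4)·log₂(P(4)/Q(4)) = 0.1411·log₂(0.1411/0.2) = -0.07101
  P(5)·log₂(P(5)/Q(5)) = 0.6277·log₂(0.6277/0.2) = 1.03575

D_KL(P||Q) = -0.03082 - 0.09296 - 0.05323 - 0.07101 + 1.03575 = 0.78773 ≈ 0.7877 bits

D_KL(Q||P) = Σ Q(x) log₂(Q(x)/P(x))

Computing term by term:
  Q(1)·log₂(Q(1)/P(1)) = 0.2·log₂(0.2/0.1773) = 0.03476
  Q(2)·log₂(Q(2)/P(2)) = 0.2·log₂(0.2/0.0401) = 0.46367
  Q(3)·log₂(Q(3)/P(3)) = 0.2·log₂(0.2/0.0138) = 0.77145
  Q(4)·log₂(Q(4)/P(4)) = 0.2·log₂(0.2/0.1411) = 0.10066
  Q(5)·log₂(Q(5)/P(5)) = 0.2·log₂(0.2/0.6277) = -0.33002

D_KL(Q||P) = 0.03476 + 0.46367 + 0.77145 + 0.10066 - 0.33002 = 1.04052 ≈ 1.0405 bits

These are NOT equal (difference: 0.2528 bits). KL divergence is asymmetric: D_KL(P||Q) ≠ D_KL(Q||P) in general.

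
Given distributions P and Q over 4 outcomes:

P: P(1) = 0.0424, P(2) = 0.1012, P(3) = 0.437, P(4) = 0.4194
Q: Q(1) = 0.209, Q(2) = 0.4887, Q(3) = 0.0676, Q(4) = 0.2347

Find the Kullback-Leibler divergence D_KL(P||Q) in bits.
1.2004 bits

D_KL(P||Q) = Σ P(x) log₂(P(x)/Q(x))

Computing term by term:
  P(1)·log₂(P(1)/Q(1)) = 0.0424·log₂(0.0424/0.209) = -0.09758
  P(2)·log₂(P(2)/Q(2)) = 0.1012·log₂(0.1012/0.4887) = -0.22990
  P(3)·log₂(P(3)/Q(3)) = 0.437·log₂(0.437/0.0676) = 1.17664
  P(4)·log₂(P(4)/Q(4)) = 0.4194·log₂(0.4194/0.2347) = 0.35125

D_KL(P||Q) = -0.09758 - 0.22990 + 1.17664 + 0.35125 = 1.20041 ≈ 1.2004 bits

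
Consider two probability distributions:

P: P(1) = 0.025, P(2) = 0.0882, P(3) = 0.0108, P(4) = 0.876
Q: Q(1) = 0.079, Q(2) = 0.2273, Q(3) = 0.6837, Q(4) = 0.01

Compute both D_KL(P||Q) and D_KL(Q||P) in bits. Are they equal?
D_KL(P||Q) = 5.4261 bits, D_KL(Q||P) = 4.4685 bits. No, they are not equal.

D_KL(P||Q) = Σ P(x) log₂(P(x)/Q(x))

Computing term by term:
  P(1)·log₂(P(1)/Q(1)) = 0.025·log₂(0.025/0.079) = -0.04150
  P(2)·log₂(P(2)/Q(2)) = 0.0882·log₂(0.0882/0.2273) = -0.12046
  P(3)·log₂(P(3)/Q(3)) = 0.0108·log₂(0.0108/0.6837) = -0.06463
  P(4)·log₂(P(4)/Q(4)) = 0.876·log₂(0.876/0.01) = 5.65270

D_KL(P||Q) = -0.04150 - 0.12046 - 0.06463 + 5.65270 = 5.42611 ≈ 5.4261 bits

D_KL(Q||P) = Σ Q(x) log₂(Q(x)/P(x))

Computing term by term:
  Q(1)·log₂(Q(1)/P(1)) = 0.079·log₂(0.079/0.025) = 0.13113
  Q(2)·log₂(Q(2)/P(2)) = 0.2273·log₂(0.2273/0.0882) = 0.31043
  Q(3)·log₂(Q(3)/P(3)) = 0.6837·log₂(0.6837/0.0108) = 4.09144
  Q(4)·log₂(Q(4)/P(4)) = 0.01·log₂(0.01/0.876) = -0.06453

D_KL(Q||P) = 0.13113 + 0.31043 + 4.09144 - 0.06453 = 4.46847 ≈ 4.4685 bits

These are NOT equal (difference: 0.9576 bits). KL divergence is asymmetric: D_KL(P||Q) ≠ D_KL(Q||P) in general.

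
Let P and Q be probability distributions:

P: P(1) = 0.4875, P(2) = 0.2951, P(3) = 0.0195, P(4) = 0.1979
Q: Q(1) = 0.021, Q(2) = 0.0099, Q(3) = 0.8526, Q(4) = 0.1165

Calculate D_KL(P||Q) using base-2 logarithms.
3.7021 bits

D_KL(P||Q) = Σ P(x) log₂(P(x)/Q(x))

Computing term by term:
  P(1)·log₂(P(1)/Q(1)) = 0.4875·log₂(0.4875/0.021) = 2.21176
  P(2)·log₂(P(2)/Q(2)) = 0.2951·log₂(0.2951/0.0099) = 1.44529
  P(3)·log₂(P(3)/Q(3)) = 0.0195·log₂(0.0195/0.8526) = -0.10628
  P(4)·log₂(P(4)/Q(4)) = 0.1979·log₂(0.1979/0.1165) = 0.15128

D_KL(P||Q) = 2.21176 + 1.44529 - 0.10628 + 0.15128 = 3.70205 ≈ 3.7021 bits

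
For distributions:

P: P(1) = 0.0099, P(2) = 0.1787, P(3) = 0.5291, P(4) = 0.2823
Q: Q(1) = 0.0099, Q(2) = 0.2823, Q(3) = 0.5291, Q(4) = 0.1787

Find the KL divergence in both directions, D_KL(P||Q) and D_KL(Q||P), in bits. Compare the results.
D_KL(P||Q) = 0.0683 bits, D_KL(Q||P) = 0.0683 bits. The two directions give exactly the same value for this pair.

D_KL(P||Q) = Σ P(x) log₂(P(x)/Q(x))

Computing term by term:
  P(1)·log₂(P(1)/Q(1)) = 0.0099·log₂(0.0099/0.0099) = 0.00000
  P(2)·log₂(P(2)/Q(2)) = 0.1787·log₂(0.1787/0.2823) = -0.11789
  P(3)·log₂(P(3)/Q(3)) = 0.5291·log₂(0.5291/0.5291) = 0.00000
  P(4)·log₂(P(4)/Q(4)) = 0.2823·log₂(0.2823/0.1787) = 0.18623

D_KL(P||Q) = 0.00000 - 0.11789 + 0.00000 + 0.18623 = 0.06834 ≈ 0.0683 bits

D_KL(Q||P) = Σ Q(x) log₂(Q(x)/P(x))

Computing term by term:
  Q(1)·log₂(Q(1)/P(1)) = 0.0099·log₂(0.0099/0.0099) = 0.00000
  Q(2)·log₂(Q(2)/P(2)) = 0.2823·log₂(0.2823/0.1787) = 0.18623
  Q(3)·log₂(Q(3)/P(3)) = 0.5291·log₂(0.5291/0.5291) = 0.00000
  Q(4)·log₂(Q(4)/P(4)) = 0.1787·log₂(0.1787/0.2823) = -0.11789

D_KL(Q||P) = 0.00000 + 0.18623 + 0.00000 - 0.11789 = 0.06834 ≈ 0.0683 bits

These ARE equal here. Q is P with outcomes relabeled (Q(2) = P(4), Q(4) = P(2)) by a relabeling that is its own inverse, so the two sums contain exactly the same terms in a different order. This is a special case — KL divergence is not symmetric in general: D_KL(P||Q) ≠ D_KL(Q||P) for most P, Q.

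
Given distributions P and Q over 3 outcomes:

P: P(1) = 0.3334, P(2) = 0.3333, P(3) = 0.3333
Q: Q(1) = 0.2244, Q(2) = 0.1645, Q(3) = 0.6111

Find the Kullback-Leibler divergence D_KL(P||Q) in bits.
0.2385 bits

D_KL(P||Q) = Σ P(x) log₂(P(x)/Q(x))

Computing term by term:
  P(1)·log₂(P(1)/Q(1)) = 0.3334·log₂(0.3334/0.2244) = 0.19043
  P(2)·log₂(P(2)/Q(2)) = 0.3333·log₂(0.3333/0.1645) = 0.33954
  P(3)·log₂(P(3)/Q(3)) = 0.3333·log₂(0.3333/0.6111) = -0.29150

D_KL(P||Q) = 0.19043 + 0.33954 - 0.29150 = 0.23847 ≈ 0.2385 bits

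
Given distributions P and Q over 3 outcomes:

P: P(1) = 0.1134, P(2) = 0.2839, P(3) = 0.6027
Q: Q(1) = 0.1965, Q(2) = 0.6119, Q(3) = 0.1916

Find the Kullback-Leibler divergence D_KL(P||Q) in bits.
0.5920 bits

D_KL(P||Q) = Σ P(x) log₂(P(x)/Q(x))

Computing term by term:
  P(1)·log₂(P(1)/Q(1)) = 0.1134·log₂(0.1134/0.1965) = -0.08994
  P(2)·log₂(P(2)/Q(2)) = 0.2839·log₂(0.2839/0.6119) = -0.31454
  P(3)·log₂(P(3)/Q(3)) = 0.6027·log₂(0.6027/0.1916) = 0.99647

D_KL(P||Q) = -0.08994 - 0.31454 + 0.99647 = 0.59199 ≈ 0.5920 bits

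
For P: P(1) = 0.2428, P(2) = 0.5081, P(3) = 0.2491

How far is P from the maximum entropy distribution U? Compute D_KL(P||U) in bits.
0.0933 bits

U(i) = 1/3 for all i

D_KL(P||U) = Σ P(x) log₂(P(x) / (1/3))
           = Σ P(x) log₂(P(x)) + log₂(3)
           = log₂(3) - H(P)

H(P) = -Σ P(x) log₂(P(x)):
  -P(1)·log₂(P(1)) = -(0.2428)·log₂(0.2428) = 0.49584
  -P(2)·log₂(P(2)) = -(0.5081)·log₂(0.5081) = 0.49632
  -P(3)·log₂(P(3)) = -(0.2491)·log₂(0.2491) = 0.49950
H(P) = 0.49584 + 0.49632 + 0.49950 = 1.49166 bits

log₂(3) = 1.58496 bits

D_KL(P||U) = 1.58496 - 1.49166 = 0.09330 ≈ 0.0933 bits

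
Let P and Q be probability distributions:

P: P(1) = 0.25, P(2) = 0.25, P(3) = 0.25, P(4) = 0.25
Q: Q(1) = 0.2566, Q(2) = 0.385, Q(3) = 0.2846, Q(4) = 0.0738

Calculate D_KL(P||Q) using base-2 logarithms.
0.2282 bits

D_KL(P||Q) = Σ P(x) log₂(P(x)/Q(x))

Computing term by term:
  P(1)·log₂(P(1)/Q(1)) = 0.25·log₂(0.25/0.2566) = -0.00940
  P(2)·log₂(P(2)/Q(2)) = 0.25·log₂(0.25/0.385) = -0.15573
  P(3)·log₂(P(3)/Q(3)) = 0.25·log₂(0.25/0.2846) = -0.04675
  P(4)·log₂(P(4)/Q(4)) = 0.25·log₂(0.25/0.0738) = 0.44006

D_KL(P||Q) = -0.00940 - 0.15573 - 0.04675 + 0.44006 = 0.22818 ≈ 0.2282 bits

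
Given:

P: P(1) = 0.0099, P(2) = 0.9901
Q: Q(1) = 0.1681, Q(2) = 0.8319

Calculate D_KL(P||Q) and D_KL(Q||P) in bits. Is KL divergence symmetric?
D_KL(P||Q) = 0.2082 bits, D_KL(Q||P) = 0.4779 bits. No, KL divergence is not symmetric.

D_KL(P||Q) = Σ P(x) log₂(P(x)/Q(x))

Computing term by term:
  P(1)·log₂(P(1)/Q(1)) = 0.0099·log₂(0.0099/0.1681) = -0.04045
  P(2)·log₂(P(2)/Q(2)) = 0.9901·log₂(0.9901/0.8319) = 0.24868

D_KL(P||Q) = -0.04045 + 0.24868 = 0.20823 ≈ 0.2082 bits

D_KL(Q||P) = Σ Q(x) log₂(Q(x)/P(x))

Computing term by term:
  Q(1)·log₂(Q(1)/P(1)) = 0.1681·log₂(0.1681/0.0099) = 0.68681
  Q(2)·log₂(Q(2)/P(2)) = 0.8319·log₂(0.8319/0.9901) = -0.20894

D_KL(Q||P) = 0.68681 - 0.20894 = 0.47787 ≈ 0.4779 bits

These are NOT equal (difference: 0.2697 bits). KL divergence is asymmetric: D_KL(P||Q) ≠ D_KL(Q||P) in general.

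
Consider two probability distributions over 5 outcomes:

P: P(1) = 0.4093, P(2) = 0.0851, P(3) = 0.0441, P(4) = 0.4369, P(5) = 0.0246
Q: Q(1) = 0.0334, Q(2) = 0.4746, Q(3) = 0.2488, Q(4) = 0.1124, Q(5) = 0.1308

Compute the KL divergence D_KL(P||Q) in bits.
1.9551 bits

D_KL(P||Q) = Σ P(x) log₂(P(x)/Q(x))

Computing term by term:
  P(1)·log₂(P(1)/Q(1)) = 0.4093·log₂(0.4093/0.0334) = 1.47972
  P(2)·log₂(P(2)/Q(2)) = 0.0851·log₂(0.0851/0.4746) = -0.21100
  P(3)·log₂(P(3)/Q(3)) = 0.0441·log₂(0.0441/0.2488) = -0.11008
  P(4)·log₂(P(4)/Q(4)) = 0.4369·log₂(0.4369/0.1124) = 0.85574
  P(5)·log₂(P(5)/Q(5)) = 0.0246·log₂(0.0246/0.1308) = -0.05930

D_KL(P||Q) = 1.47972 - 0.21100 - 0.11008 + 0.85574 - 0.05930 = 1.95508 ≈ 1.9551 bits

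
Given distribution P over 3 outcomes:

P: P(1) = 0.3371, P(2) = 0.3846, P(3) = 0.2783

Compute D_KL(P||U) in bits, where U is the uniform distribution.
0.0124 bits

U(i) = 1/3 for all i

D_KL(P||U) = Σ P(x) log₂(P(x) / (1/3))
           = Σ P(x) log₂(P(x)) + log₂(3)
           = log₂(3) - H(P)

H(P) = -Σ P(x) log₂(P(x)):
  -P(1)·log₂(P(1)) = -(0.3371)·log₂(0.3371) = 0.52883
  -P(2)·log₂(P(2)) = -(0.3846)·log₂(0.3846) = 0.53020
  -P(3)·log₂(P(3)) = -(0.2783)·log₂(0.2783) = 0.51354
H(P) = 0.52883 + 0.53020 + 0.51354 = 1.57257 bits

log₂(3) = 1.58496 bits

D_KL(P||U) = 1.58496 - 1.57257 = 0.01239 ≈ 0.0124 bits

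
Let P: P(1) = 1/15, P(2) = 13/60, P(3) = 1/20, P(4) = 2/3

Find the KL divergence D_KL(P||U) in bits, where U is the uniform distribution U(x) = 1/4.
0.6554 bits

U(i) = 1/4 for all i

D_KL(P||U) = Σ P(x) log₂(P(x) / (1/4))
           = Σ P(x) log₂(P(x)) + log₂(4)
           = log₂(4) - H(P)

H(P) = -Σ P(x) log₂(P(x)):
  -P(1)·log₂(P(1)) = -(1/15)·log₂(1/15) = 0.26046
  -P(2)·log₂(P(2)) = -(13/60)·log₂(13/60) = 0.47806
  -P(3)·log₂(P(3)) = -(1/20)·log₂(1/20) = 0.21610
  -P(4)·log₂(P(4)) = -(2/3)·log₂(2/3) = 0.38998
H(P) = 0.26046 + 0.47806 + 0.21610 + 0.38998 = 1.34460 bits

log₂(4) = 2.00000 bits

D_KL(P||U) = 2.00000 - 1.34460 = 0.65540 ≈ 0.6554 bits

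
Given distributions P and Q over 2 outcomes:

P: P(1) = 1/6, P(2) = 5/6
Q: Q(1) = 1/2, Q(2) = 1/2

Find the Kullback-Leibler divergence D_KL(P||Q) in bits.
0.3500 bits

D_KL(P||Q) = Σ P(x) log₂(P(x)/Q(x))

Computing term by term:
  P(1)·log₂(P(1)/Q(1)) = (1/6)·log₂((1/6)/(1/2)) = -0.26416
  P(2)·log₂(P(2)/Q(2)) = (5/6)·log₂((5/6)/(1/2)) = 0.61414

D_KL(P||Q) = -0.26416 + 0.61414 = 0.34998 ≈ 0.3500 bits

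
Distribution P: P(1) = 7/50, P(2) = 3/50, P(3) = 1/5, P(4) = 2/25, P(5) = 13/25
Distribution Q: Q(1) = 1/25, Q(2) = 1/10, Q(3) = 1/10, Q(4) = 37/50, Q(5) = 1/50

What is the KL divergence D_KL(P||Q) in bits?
2.5963 bits

D_KL(P||Q) = Σ P(x) log₂(P(x)/Q(x))

Computing term by term:
  P(1)·log₂(P(1)/Q(1)) = (7/50)·log₂((7/50)/(1/25)) = 0.25303
  P(2)·log₂(P(2)/Q(2)) = (3/50)·log₂((3/50)/(1/10)) = -0.04422
  P(3)·log₂(P(3)/Q(3)) = (1/5)·log₂((1/5)/(1/10)) = 0.20000
  P(4)·log₂(P(4)/Q(4)) = (2/25)·log₂((2/25)/(37/50)) = -0.25676
  P(5)·log₂(P(5)/Q(5)) = (13/25)·log₂((13/25)/(1/50)) = 2.44423

D_KL(P||Q) = 0.25303 - 0.04422 + 0.20000 - 0.25676 + 2.44423 = 2.59628 ≈ 2.5963 bits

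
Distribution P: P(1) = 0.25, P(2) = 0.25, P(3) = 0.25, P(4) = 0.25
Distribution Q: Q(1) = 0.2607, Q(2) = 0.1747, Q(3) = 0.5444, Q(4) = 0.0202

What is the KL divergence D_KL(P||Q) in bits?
0.7408 bits

D_KL(P||Q) = Σ P(x) log₂(P(x)/Q(x))

Computing term by term:
  P(1)·log₂(P(1)/Q(1)) = 0.25·log₂(0.25/0.2607) = -0.01512
  P(2)·log₂(P(2)/Q(2)) = 0.25·log₂(0.25/0.1747) = 0.12926
  P(3)·log₂(P(3)/Q(3)) = 0.25·log₂(0.25/0.5444) = -0.28068
  P(4)·log₂(P(4)/Q(4)) = 0.25·log₂(0.25/0.0202) = 0.90738

D_KL(P||Q) = -0.01512 + 0.12926 - 0.28068 + 0.90738 = 0.74084 ≈ 0.7408 bits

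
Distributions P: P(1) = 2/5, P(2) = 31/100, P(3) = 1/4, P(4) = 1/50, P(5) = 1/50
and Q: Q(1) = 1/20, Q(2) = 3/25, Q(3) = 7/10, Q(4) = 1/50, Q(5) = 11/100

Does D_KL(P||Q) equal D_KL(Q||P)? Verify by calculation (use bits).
D_KL(P||Q) = 1.2039 bits, D_KL(Q||P) = 0.9960 bits. No — D_KL(P||Q) ≠ D_KL(Q||P) for this pair.

D_KL(P||Q) = Σ P(x) log₂(P(x)/Q(x))

Computing term by term:
  P(1)·log₂(P(1)/Q(1)) = (2/5)·log₂((2/5)/(1/20)) = 1.20000
  P(2)·log₂(P(2)/Q(2)) = (31/100)·log₂((31/100)/(3/25)) = 0.42446
  P(3)·log₂(P(3)/Q(3)) = (1/4)·log₂((1/4)/(7/10)) = -0.37136
  P(4)·log₂(P(4)/Q(4)) = (1/50)·log₂((1/50)/(1/50)) = 0.00000
  P(5)·log₂(P(5)/Q(5)) = (1/50)·log₂((1/50)/(11/100)) = -0.04919

D_KL(P||Q) = 1.20000 + 0.42446 - 0.37136 + 0.00000 - 0.04919 = 1.20391 ≈ 1.2039 bits

D_KL(Q||P) = Σ Q(x) log₂(Q(x)/P(x))

Computing term by term:
  Q(1)·log₂(Q(1)/P(1)) = (1/20)·log₂((1/20)/(2/5)) = -0.15000
  Q(2)·log₂(Q(2)/P(2)) = (3/25)·log₂((3/25)/(31/100)) = -0.16431
  Q(3)·log₂(Q(3)/P(3)) = (7/10)·log₂((7/10)/(1/4)) = 1.03980
  Q(4)·log₂(Q(4)/P(4)) = (1/50)·log₂((1/50)/(1/50)) = 0.00000
  Q(5)·log₂(Q(5)/P(5)) = (11/100)·log₂((11/100)/(1/50)) = 0.27054

D_KL(Q||P) = -0.15000 - 0.16431 + 1.03980 + 0.00000 + 0.27054 = 0.99603 ≈ 0.9960 bits

These are NOT equal (difference: 0.2079 bits). KL divergence is asymmetric: D_KL(P||Q) ≠ D_KL(Q||P) in general.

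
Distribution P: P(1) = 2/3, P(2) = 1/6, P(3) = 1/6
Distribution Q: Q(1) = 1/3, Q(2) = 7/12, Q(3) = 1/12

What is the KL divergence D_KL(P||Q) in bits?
0.5321 bits

D_KL(P||Q) = Σ P(x) log₂(P(x)/Q(x))

Computing term by term:
  P(1)·log₂(P(1)/Q(1)) = (2/3)·log₂((2/3)/(1/3)) = 0.66667
  P(2)·log₂(P(2)/Q(2)) = (1/6)·log₂((1/6)/(7/12)) = -0.30123
  P(3)·log₂(P(3)/Q(3)) = (1/6)·log₂((1/6)/(1/12)) = 0.16667

D_KL(P||Q) = 0.66667 - 0.30123 + 0.16667 = 0.53211 ≈ 0.5321 bits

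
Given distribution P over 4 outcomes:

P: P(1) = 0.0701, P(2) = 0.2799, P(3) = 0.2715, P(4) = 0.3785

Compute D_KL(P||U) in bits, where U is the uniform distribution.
0.1758 bits

U(i) = 1/4 for all i

D_KL(P||U) = Σ P(x) log₂(P(x) / (1/4))
           = Σ P(x) log₂(P(x)) + log₂(4)
           = log₂(4) - H(P)

H(P) = -Σ P(x) log₂(P(x)):
  -P(1)·log₂(P(1)) = -(0.0701)·log₂(0.0701) = 0.26879
  -P(2)·log₂(P(2)) = -(0.2799)·log₂(0.2799) = 0.51418
  -P(3)·log₂(P(3)) = -(0.2715)·log₂(0.2715) = 0.51068
  -P(4)·log₂(P(4)) = -(0.3785)·log₂(0.3785) = 0.53052
H(P) = 0.26879 + 0.51418 + 0.51068 + 0.53052 = 1.82417 bits

log₂(4) = 2.00000 bits

D_KL(P||U) = 2.00000 - 1.82417 = 0.17583 ≈ 0.1758 bits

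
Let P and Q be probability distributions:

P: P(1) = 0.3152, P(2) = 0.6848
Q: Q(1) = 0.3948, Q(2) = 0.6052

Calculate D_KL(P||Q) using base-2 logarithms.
0.0197 bits

D_KL(P||Q) = Σ P(x) log₂(P(x)/Q(x))

Computing term by term:
  P(1)·log₂(P(1)/Q(1)) = 0.3152·log₂(0.3152/0.3948) = -0.10239
  P(2)·log₂(P(2)/Q(2)) = 0.6848·log₂(0.6848/0.6052) = 0.12208

D_KL(P||Q) = -0.10239 + 0.12208 = 0.01969 ≈ 0.0197 bits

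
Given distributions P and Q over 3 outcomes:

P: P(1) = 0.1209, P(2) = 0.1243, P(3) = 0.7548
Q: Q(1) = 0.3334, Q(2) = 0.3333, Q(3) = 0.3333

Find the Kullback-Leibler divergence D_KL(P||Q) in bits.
0.5363 bits

D_KL(P||Q) = Σ P(x) log₂(P(x)/Q(x))

Computing term by term:
  P(1)·log₂(P(1)/Q(1)) = 0.1209·log₂(0.1209/0.3334) = -0.17693
  P(2)·log₂(P(2)/Q(2)) = 0.1243·log₂(0.1243/0.3333) = -0.17688
  P(3)·log₂(P(3)/Q(3)) = 0.7548·log₂(0.7548/0.3333) = 0.89012

D_KL(P||Q) = -0.17693 - 0.17688 + 0.89012 = 0.53631 ≈ 0.5363 bits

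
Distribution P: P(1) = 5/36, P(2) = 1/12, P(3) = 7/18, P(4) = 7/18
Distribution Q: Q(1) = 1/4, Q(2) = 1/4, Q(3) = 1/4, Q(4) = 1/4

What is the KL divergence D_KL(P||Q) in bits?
0.2459 bits

D_KL(P||Q) = Σ P(x) log₂(P(x)/Q(x))

Computing term by term:
  P(1)·log₂(P(1)/Q(1)) = (5/36)·log₂((5/36)/(1/4)) = -0.11778
  P(2)·log₂(P(2)/Q(2)) = (1/12)·log₂((1/12)/(1/4)) = -0.13208
  P(3)·log₂(P(3)/Q(3)) = (7/18)·log₂((7/18)/(1/4)) = 0.24789
  P(4)·log₂(P(4)/Q(4)) = (7/18)·log₂((7/18)/(1/4)) = 0.24789

D_KL(P||Q) = -0.11778 - 0.13208 + 0.24789 + 0.24789 = 0.24592 ≈ 0.2459 bits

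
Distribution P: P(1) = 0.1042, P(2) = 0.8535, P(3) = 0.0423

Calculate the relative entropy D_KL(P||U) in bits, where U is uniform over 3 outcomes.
0.8569 bits

U(i) = 1/3 for all i

D_KL(P||U) = Σ P(x) log₂(P(x) / (1/3))
           = Σ P(x) log₂(P(x)) + log₂(3)
           = log₂(3) - H(P)

H(P) = -Σ P(x) log₂(P(x)):
  -P(1)·log₂(P(1)) = -(0.1042)·log₂(0.1042) = 0.33996
  -P(2)·log₂(P(2)) = -(0.8535)·log₂(0.8535) = 0.19506
  -P(3)·log₂(P(3)) = -(0.0423)·log₂(0.0423) = 0.19302
H(P) = 0.33996 + 0.19506 + 0.19302 = 0.72804 bits

log₂(3) = 1.58496 bits

D_KL(P||U) = 1.58496 - 0.72804 = 0.85692 ≈ 0.8569 bits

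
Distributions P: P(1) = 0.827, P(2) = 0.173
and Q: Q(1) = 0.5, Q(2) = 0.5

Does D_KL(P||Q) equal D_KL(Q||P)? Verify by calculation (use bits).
D_KL(P||Q) = 0.3355 bits, D_KL(Q||P) = 0.4026 bits. No — D_KL(P||Q) ≠ D_KL(Q||P) for this pair.

D_KL(P||Q) = Σ P(x) log₂(P(x)/Q(x))

Computing term by term:
  P(1)·log₂(P(1)/Q(1)) = 0.827·log₂(0.827/0.5) = 0.60037
  P(2)·log₂(P(2)/Q(2)) = 0.173·log₂(0.173/0.5) = -0.26489

D_KL(P||Q) = 0.60037 - 0.26489 = 0.33548 ≈ 0.3355 bits

D_KL(Q||P) = Σ Q(x) log₂(Q(x)/P(x))

Computing term by term:
  Q(1)·log₂(Q(1)/P(1)) = 0.5·log₂(0.5/0.827) = -0.36298
  Q(2)·log₂(Q(2)/P(2)) = 0.5·log₂(0.5/0.173) = 0.76558

D_KL(Q||P) = -0.36298 + 0.76558 = 0.40260 ≈ 0.4026 bits

These are NOT equal (difference: 0.0671 bits). KL divergence is asymmetric: D_KL(P||Q) ≠ D_KL(Q||P) in general.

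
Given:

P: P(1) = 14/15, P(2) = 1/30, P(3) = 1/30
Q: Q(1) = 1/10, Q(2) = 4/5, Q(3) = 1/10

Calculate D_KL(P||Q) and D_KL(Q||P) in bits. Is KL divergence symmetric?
D_KL(P||Q) = 2.8019 bits, D_KL(Q||P) = 3.5042 bits. No, KL divergence is not symmetric.

D_KL(P||Q) = Σ P(x) log₂(P(x)/Q(x))

Computing term by term:
  P(1)·log₂(P(1)/Q(1)) = (14/15)·log₂((14/15)/(1/10)) = 3.00757
  P(2)·log₂(P(2)/Q(2)) = (1/30)·log₂((1/30)/(4/5)) = -0.15283
  P(3)·log₂(P(3)/Q(3)) = (1/30)·log₂((1/30)/(1/10)) = -0.05283

D_KL(P||Q) = 3.00757 - 0.15283 - 0.05283 = 2.80191 ≈ 2.8019 bits

D_KL(Q||P) = Σ Q(x) log₂(Q(x)/P(x))

Computing term by term:
  Q(1)·log₂(Q(1)/P(1)) = (1/10)·log₂((1/10)/(14/15)) = -0.32224
  Q(2)·log₂(Q(2)/P(2)) = (4/5)·log₂((4/5)/(1/30)) = 3.66797
  Q(3)·log₂(Q(3)/P(3)) = (1/10)·log₂((1/10)/(1/30)) = 0.15850

D_KL(Q||P) = -0.32224 + 3.66797 + 0.15850 = 3.50423 ≈ 3.5042 bits

These are NOT equal (difference: 0.7023 bits). KL divergence is asymmetric: D_KL(P||Q) ≠ D_KL(Q||P) in general.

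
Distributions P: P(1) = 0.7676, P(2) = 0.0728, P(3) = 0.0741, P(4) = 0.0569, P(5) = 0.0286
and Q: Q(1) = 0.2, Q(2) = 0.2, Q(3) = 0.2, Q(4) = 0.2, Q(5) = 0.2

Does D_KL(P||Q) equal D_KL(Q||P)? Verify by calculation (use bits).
D_KL(P||Q) = 1.0937 bits, D_KL(Q||P) = 1.1139 bits. No — D_KL(P||Q) ≠ D_KL(Q||P) for this pair.

D_KL(P||Q) = Σ P(x) log₂(P(x)/Q(x))

Computing term by term:
  P(1)·log₂(P(1)/Q(1)) = 0.7676·log₂(0.7676/0.2) = 1.48942
  P(2)·log₂(P(2)/Q(2)) = 0.0728·log₂(0.0728/0.2) = -0.10614
  P(3)·log₂(P(3)/Q(3)) = 0.0741·log₂(0.0741/0.2) = -0.10614
  P(4)·log₂(P(4)/Q(4)) = 0.0569·log₂(0.0569/0.2) = -0.10319
  P(5)·log₂(P(5)/Q(5)) = 0.0286·log₂(0.0286/0.2) = -0.08025

D_KL(P||Q) = 1.48942 - 0.10614 - 0.10614 - 0.10319 - 0.08025 = 1.09370 ≈ 1.0937 bits

D_KL(Q||P) = Σ Q(x) log₂(Q(x)/P(x))

Computing term by term:
  Q(1)·log₂(Q(1)/P(1)) = 0.2·log₂(0.2/0.7676) = -0.38807
  Q(2)·log₂(Q(2)/P(2)) = 0.2·log₂(0.2/0.0728) = 0.29160
  Q(3)·log₂(Q(3)/P(3)) = 0.2·log₂(0.2/0.0741) = 0.28649
  Q(4)·log₂(Q(4)/P(4)) = 0.2·log₂(0.2/0.0569) = 0.36270
  Q(5)·log₂(Q(5)/P(5)) = 0.2·log₂(0.2/0.0286) = 0.56118

D_KL(Q||P) = -0.38807 + 0.29160 + 0.28649 + 0.36270 + 0.56118 = 1.11390 ≈ 1.1139 bits

These are NOT equal (difference: 0.0202 bits). KL divergence is asymmetric: D_KL(P||Q) ≠ D_KL(Q||P) in general.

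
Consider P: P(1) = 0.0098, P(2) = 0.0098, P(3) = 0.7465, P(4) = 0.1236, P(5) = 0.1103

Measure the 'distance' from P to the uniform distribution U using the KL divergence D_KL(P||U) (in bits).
1.1527 bits

U(i) = 1/5 for all i

D_KL(P||U) = Σ P(x) log₂(P(x) / (1/5))
           = Σ P(x) log₂(P(x)) + log₂(5)
           = log₂(5) - H(P)

H(P) = -Σ P(x) log₂(P(x)):
  -P(1)·log₂(P(1)) = -(0.0098)·log₂(0.0098) = 0.06540
  -P(2)·log₂(P(2)) = -(0.0098)·log₂(0.0098) = 0.06540
  -P(3)·log₂(P(3)) = -(0.7465)·log₂(0.7465) = 0.31486
  -P(4)·log₂(P(4)) = -(0.1236)·log₂(0.1236) = 0.37281
  -P(5)·log₂(P(5)) = -(0.1103)·log₂(0.1103) = 0.35081
H(P) = 0.06540 + 0.06540 + 0.31486 + 0.37281 + 0.35081 = 1.16928 bits

log₂(5) = 2.32193 bits

D_KL(P||U) = 2.32193 - 1.16928 = 1.15265 ≈ 1.1527 bits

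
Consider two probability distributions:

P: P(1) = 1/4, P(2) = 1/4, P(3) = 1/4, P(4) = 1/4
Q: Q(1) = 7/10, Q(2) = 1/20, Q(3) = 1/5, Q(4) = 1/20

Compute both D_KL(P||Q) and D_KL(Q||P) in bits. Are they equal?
D_KL(P||Q) = 0.8701 bits, D_KL(Q||P) = 0.7432 bits. No, they are not equal.

D_KL(P||Q) = Σ P(x) log₂(P(x)/Q(x))

Computing term by term:
  P(1)·log₂(P(1)/Q(1)) = (1/4)·log₂((1/4)/(7/10)) = -0.37136
  P(2)·log₂(P(2)/Q(2)) = (1/4)·log₂((1/4)/(1/20)) = 0.58048
  P(3)·log₂(P(3)/Q(3)) = (1/4)·log₂((1/4)/(1/5)) = 0.08048
  P(4)·log₂(P(4)/Q(4)) = (1/4)·log₂((1/4)/(1/20)) = 0.58048

D_KL(P||Q) = -0.37136 + 0.58048 + 0.08048 + 0.58048 = 0.87008 ≈ 0.8701 bits

D_KL(Q||P) = Σ Q(x) log₂(Q(x)/P(x))

Computing term by term:
  Q(1)·log₂(Q(1)/P(1)) = (7/10)·log₂((7/10)/(1/4)) = 1.03980
  Q(2)·log₂(Q(2)/P(2)) = (1/20)·log₂((1/20)/(1/4)) = -0.11610
  Q(3)·log₂(Q(3)/P(3)) = (1/5)·log₂((1/5)/(1/4)) = -0.06439
  Q(4)·log₂(Q(4)/P(4)) = (1/20)·log₂((1/20)/(1/4)) = -0.11610

D_KL(Q||P) = 1.03980 - 0.11610 - 0.06439 - 0.11610 = 0.74321 ≈ 0.7432 bits

These are NOT equal (difference: 0.1269 bits). KL divergence is asymmetric: D_KL(P||Q) ≠ D_KL(Q||P) in general.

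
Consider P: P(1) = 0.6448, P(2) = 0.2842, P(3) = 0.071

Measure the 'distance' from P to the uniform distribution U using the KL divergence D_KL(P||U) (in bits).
0.3900 bits

U(i) = 1/3 for all i

D_KL(P||U) = Σ P(x) log₂(P(x) / (1/3))
           = Σ P(x) log₂(P(x)) + log₂(3)
           = log₂(3) - H(P)

H(P) = -Σ P(x) log₂(P(x)):
  -P(1)·log₂(P(1)) = -(0.6448)·log₂(0.6448) = 0.40821
  -P(2)·log₂(P(2)) = -(0.2842)·log₂(0.2842) = 0.51583
  -P(3)·log₂(P(3)) = -(0.071)·log₂(0.071) = 0.27094
H(P) = 0.40821 + 0.51583 + 0.27094 = 1.19498 bits

log₂(3) = 1.58496 bits

D_KL(P||U) = 1.58496 - 1.19498 = 0.38998 ≈ 0.3900 bits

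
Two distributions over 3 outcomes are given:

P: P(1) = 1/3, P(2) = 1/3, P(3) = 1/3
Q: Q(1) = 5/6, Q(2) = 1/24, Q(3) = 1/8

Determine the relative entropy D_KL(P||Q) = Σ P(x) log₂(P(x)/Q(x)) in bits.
1.0310 bits

D_KL(P||Q) = Σ P(x) log₂(P(x)/Q(x))

Computing term by term:
  P(1)·log₂(P(1)/Q(1)) = (1/3)·log₂((1/3)/(5/6)) = -0.44064
  P(2)·log₂(P(2)/Q(2)) = (1/3)·log₂((1/3)/(1/24)) = 1.00000
  P(3)·log₂(P(3)/Q(3)) = (1/3)·log₂((1/3)/(1/8)) = 0.47168

D_KL(P||Q) = -0.44064 + 1.00000 + 0.47168 = 1.03104 ≈ 1.0310 bits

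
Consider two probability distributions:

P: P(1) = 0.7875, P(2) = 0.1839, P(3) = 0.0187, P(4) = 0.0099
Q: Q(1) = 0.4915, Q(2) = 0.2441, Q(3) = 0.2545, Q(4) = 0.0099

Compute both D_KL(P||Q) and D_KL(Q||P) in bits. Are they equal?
D_KL(P||Q) = 0.3900 bits, D_KL(Q||P) = 0.7241 bits. No, they are not equal.

D_KL(P||Q) = Σ P(x) log₂(P(x)/Q(x))

Computing term by term:
  P(1)·log₂(P(1)/Q(1)) = 0.7875·log₂(0.7875/0.4915) = 0.53557
  P(2)·log₂(P(2)/Q(2)) = 0.1839·log₂(0.1839/0.2441) = -0.07513
  P(3)·log₂(P(3)/Q(3)) = 0.0187·log₂(0.0187/0.2545) = -0.07043
  P(4)·log₂(P(4)/Q(4)) = 0.0099·log₂(0.0099/0.0099) = 0.00000

D_KL(P||Q) = 0.53557 - 0.07513 - 0.07043 + 0.00000 = 0.39001 ≈ 0.3900 bits

D_KL(Q||P) = Σ Q(x) log₂(Q(x)/P(x))

Computing term by term:
  Q(1)·log₂(Q(1)/P(1)) = 0.4915·log₂(0.4915/0.7875) = -0.33426
  Q(2)·log₂(Q(2)/P(2)) = 0.2441·log₂(0.2441/0.1839) = 0.09973
  Q(3)·log₂(Q(3)/P(3)) = 0.2545·log₂(0.2545/0.0187) = 0.95859
  Q(4)·log₂(Q(4)/P(4)) = 0.0099·log₂(0.0099/0.0099) = 0.00000

D_KL(Q||P) = -0.33426 + 0.09973 + 0.95859 + 0.00000 = 0.72406 ≈ 0.7241 bits

These are NOT equal (difference: 0.3341 bits). KL divergence is asymmetric: D_KL(P||Q) ≠ D_KL(Q||P) in general.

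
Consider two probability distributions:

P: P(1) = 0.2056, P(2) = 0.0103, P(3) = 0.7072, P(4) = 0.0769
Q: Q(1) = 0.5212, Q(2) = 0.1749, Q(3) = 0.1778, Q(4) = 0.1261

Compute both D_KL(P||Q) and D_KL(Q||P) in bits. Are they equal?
D_KL(P||Q) = 1.0358 bits, D_KL(Q||P) = 1.1499 bits. No, they are not equal.

D_KL(P||Q) = Σ P(x) log₂(P(x)/Q(x))

Computing term by term:
  P(1)·log₂(P(1)/Q(1)) = 0.2056·log₂(0.2056/0.5212) = -0.27591
  P(2)·log₂(P(2)/Q(2)) = 0.0103·log₂(0.0103/0.1749) = -0.04208
  P(3)·log₂(P(3)/Q(3)) = 0.7072·log₂(0.7072/0.1778) = 1.40865
  P(4)·log₂(P(4)/Q(4)) = 0.0769·log₂(0.0769/0.1261) = -0.05487

D_KL(P||Q) = -0.27591 - 0.04208 + 1.40865 - 0.05487 = 1.03579 ≈ 1.0358 bits

D_KL(Q||P) = Σ Q(x) log₂(Q(x)/P(x))

Computing term by term:
  Q(1)·log₂(Q(1)/P(1)) = 0.5212·log₂(0.5212/0.2056) = 0.69945
  Q(2)·log₂(Q(2)/P(2)) = 0.1749·log₂(0.1749/0.0103) = 0.71461
  Q(3)·log₂(Q(3)/P(3)) = 0.1778·log₂(0.1778/0.7072) = -0.35415
  Q(4)·log₂(Q(4)/P(4)) = 0.1261·log₂(0.1261/0.0769) = 0.08997

D_KL(Q||P) = 0.69945 + 0.71461 - 0.35415 + 0.08997 = 1.14988 ≈ 1.1499 bits

These are NOT equal (difference: 0.1141 bits). KL divergence is asymmetric: D_KL(P||Q) ≠ D_KL(Q||P) in general.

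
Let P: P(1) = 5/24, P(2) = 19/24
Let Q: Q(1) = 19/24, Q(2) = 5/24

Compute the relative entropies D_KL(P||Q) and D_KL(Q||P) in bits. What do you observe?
D_KL(P||Q) = 1.1235 bits, D_KL(Q||P) = 1.1235 bits. The two directions give the same value here, because Q is a self-inverse relabeling of P; in general KL divergence is asymmetric.

D_KL(P||Q) = Σ P(x) log₂(P(x)/Q(x))

Computing term by term:
  P(1)·log₂(P(1)/Q(1)) = (5/24)·log₂((5/24)/(19/24)) = -0.40125
  P(2)·log₂(P(2)/Q(2)) = (19/24)·log₂((19/24)/(5/24)) = 1.52475

D_KL(P||Q) = -0.40125 + 1.52475 = 1.12350 ≈ 1.1235 bits

D_KL(Q||P) = Σ Q(x) log₂(Q(x)/P(x))

Computing term by term:
  Q(1)·log₂(Q(1)/P(1)) = (19/24)·log₂((19/24)/(5/24)) = 1.52475
  Q(2)·log₂(Q(2)/P(2)) = (5/24)·log₂((5/24)/(19/24)) = -0.40125

D_KL(Q||P) = 1.52475 - 0.40125 = 1.12350 ≈ 1.1235 bits

These ARE equal here. Q is P with outcomes relabeled (Q(1) = P(2), Q(2) = P(1)) by a relabeling that is its own inverse, so the two sums contain exactly the same terms in a different order. This is a special case — KL divergence is not symmetric in general: D_KL(P||Q) ≠ D_KL(Q||P) for most P, Q.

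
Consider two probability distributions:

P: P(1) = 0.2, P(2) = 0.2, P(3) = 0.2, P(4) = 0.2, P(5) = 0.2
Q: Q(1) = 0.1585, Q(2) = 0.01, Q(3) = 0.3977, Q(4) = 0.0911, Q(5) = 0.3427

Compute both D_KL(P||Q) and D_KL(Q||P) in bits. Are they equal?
D_KL(P||Q) = 0.8047 bits, D_KL(Q||P) = 0.4609 bits. No, they are not equal.

D_KL(P||Q) = Σ P(x) log₂(P(x)/Q(x))

Computing term by term:
  P(1)·log₂(P(1)/Q(1)) = 0.2·log₂(0.2/0.1585) = 0.06710
  P(2)·log₂(P(2)/Q(2)) = 0.2·log₂(0.2/0.01) = 0.86439
  P(3)·log₂(P(3)/Q(3)) = 0.2·log₂(0.2/0.3977) = -0.19834
  P(4)·log₂(P(4)/Q(4)) = 0.2·log₂(0.2/0.0911) = 0.22690
  P(5)·log₂(P(5)/Q(5)) = 0.2·log₂(0.2/0.3427) = -0.15539

D_KL(P||Q) = 0.06710 + 0.86439 - 0.19834 + 0.22690 - 0.15539 = 0.80466 ≈ 0.8047 bits

D_KL(Q||P) = Σ Q(x) log₂(Q(x)/P(x))

Computing term by term:
  Q(1)·log₂(Q(1)/P(1)) = 0.1585·log₂(0.1585/0.2) = -0.05318
  Q(2)·log₂(Q(2)/P(2)) = 0.01·log₂(0.01/0.2) = -0.04322
  Q(3)·log₂(Q(3)/P(3)) = 0.3977·log₂(0.3977/0.2) = 0.39439
  Q(4)·log₂(Q(4)/P(4)) = 0.0911·log₂(0.0911/0.2) = -0.10335
  Q(5)·log₂(Q(5)/P(5)) = 0.3427·log₂(0.3427/0.2) = 0.26626

D_KL(Q||P) = -0.05318 - 0.04322 + 0.39439 - 0.10335 + 0.26626 = 0.46090 ≈ 0.4609 bits

These are NOT equal (difference: 0.3438 bits). KL divergence is asymmetric: D_KL(P||Q) ≠ D_KL(Q||P) in general.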